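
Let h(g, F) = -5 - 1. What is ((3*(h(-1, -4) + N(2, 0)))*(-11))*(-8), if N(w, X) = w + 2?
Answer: -528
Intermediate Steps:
N(w, X) = 2 + w
h(g, F) = -6
((3*(h(-1, -4) + N(2, 0)))*(-11))*(-8) = ((3*(-6 + (2 + 2)))*(-11))*(-8) = ((3*(-6 + 4))*(-11))*(-8) = ((3*(-2))*(-11))*(-8) = -6*(-11)*(-8) = 66*(-8) = -528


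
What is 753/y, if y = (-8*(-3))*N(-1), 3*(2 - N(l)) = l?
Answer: 753/56 ≈ 13.446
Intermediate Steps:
N(l) = 2 - l/3
y = 56 (y = (-8*(-3))*(2 - 1/3*(-1)) = 24*(2 + 1/3) = 24*(7/3) = 56)
753/y = 753/56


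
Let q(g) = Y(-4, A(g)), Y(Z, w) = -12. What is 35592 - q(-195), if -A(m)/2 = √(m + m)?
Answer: 35604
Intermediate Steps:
A(m) = -2*√2*√m (A(m) = -2*√(m + m) = -2*√2*√m)
q(g) = -12
35592 - q(-195) = 35592 - 1*(-12) = 35592 + 12 = 35604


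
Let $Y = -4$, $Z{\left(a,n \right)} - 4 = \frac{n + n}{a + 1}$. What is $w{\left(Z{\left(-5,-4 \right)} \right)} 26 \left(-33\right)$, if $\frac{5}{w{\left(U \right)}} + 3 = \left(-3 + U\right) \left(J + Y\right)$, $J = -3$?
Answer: $\frac{715}{4} \approx 178.75$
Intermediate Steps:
$Z{\left(a,n \right)} = 4 + \frac{2 n}{1 + a}$ ($Z{\left(a,n \right)} = 4 + \frac{n + n}{a + 1} = 4 + \frac{2 n}{1 + a}$)
$w{\left(U \right)} = \frac{5}{18 - 7 U}$ ($w{\left(U \right)} = \frac{5}{-3 + \left(-3 + U\right) \left(-3 - 4\right)} = \frac{5}{-3 + \left(-3 + U\right) \left(-7\right)} = \frac{5}{-3 - \left(-21 + 7 U\right)} = \frac{5}{18 - 7 U}$)
$w{\left(Z{\left(-5,-4 \right)} \right)} 26 \left(-33\right) = \frac{5}{18 - 7 \frac{2 \left(2 - 4 + 2 \left(-5\right)\right)}{1 - 5}} \cdot 26 \left(-33\right) = \frac{5}{18 - 7 \frac{2 \left(2 - 4 - 10\right)}{-4}} \cdot 26 \left(-33\right) = \frac{5}{18 - 7 \cdot 2 \left(- \frac{1}{4}\right) \left(-12\right)} 26 \left(-33\right) = \frac{5}{18 - 42} \cdot 26 \left(-33\right) = \frac{5}{-24} \cdot 26 \left(-33\right) = 5 \left(- \frac{1}{24}\right) 26 \left(-33\right) = \left(- \frac{5}{24}\right) 26 \left(-33\right) = \left(- \frac{65}{12}\right) \left(-33\right) = \frac{715}{4}$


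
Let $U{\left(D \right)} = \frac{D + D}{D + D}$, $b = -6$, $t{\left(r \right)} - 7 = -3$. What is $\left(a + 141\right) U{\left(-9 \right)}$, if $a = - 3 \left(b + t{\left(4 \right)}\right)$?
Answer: $147$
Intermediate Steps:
$t{\left(r \right)} = 4$ ($t{\left(r \right)} = 7 - 3 = 4$)
$U{\left(D \right)} = 1$ ($U{\left(D \right)} = \frac{2 D}{2 D} = 2 D \frac{1}{2 D} = 1$)
$a = 6$ ($a = - 3 \left(-6 + 4\right) = \left(-3\right) \left(-2\right) = 6$)
$\left(a + 141\right) U{\left(-9 \right)} = \left(6 + 141\right) 1 = 147 \cdot 1 = 147$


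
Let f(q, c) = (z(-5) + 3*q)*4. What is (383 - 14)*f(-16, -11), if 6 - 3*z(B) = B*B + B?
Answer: -77736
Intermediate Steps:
z(B) = 2 - B/3 - B²/3 (z(B) = 2 - (B*B + B)/3 = 2 - (B² + B)/3 = 2 - (B + B²)/3 = 2 + (-B/3 - B²/3) = 2 - B/3 - B²/3)
f(q, c) = -56/3 + 12*q (f(q, c) = ((2 - ⅓*(-5) - ⅓*(-5)²) + 3*q)*4 = ((2 + 5/3 - ⅓*25) + 3*q)*4 = ((2 + 5/3 - 25/3) + 3*q)*4 = (-14/3 + 3*q)*4 = -56/3 + 12*q)
(383 - 14)*f(-16, -11) = (383 - 14)*(-56/3 + 12*(-16)) = 369*(-56/3 - 192) = 369*(-632/3) = -77736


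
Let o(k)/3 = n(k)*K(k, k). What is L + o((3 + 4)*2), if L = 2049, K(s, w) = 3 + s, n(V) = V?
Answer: 2763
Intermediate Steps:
o(k) = 3*k*(3 + k) (o(k) = 3*(k*(3 + k)) = 3*k*(3 + k))
L + o((3 + 4)*2) = 2049 + 3*((3 + 4)*2)*(3 + (3 + 4)*2) = 2049 + 3*(7*2)*(3 + 7*2) = 2049 + 3*14*(3 + 14) = 2049 + 3*14*17 = 2049 + 714 = 2763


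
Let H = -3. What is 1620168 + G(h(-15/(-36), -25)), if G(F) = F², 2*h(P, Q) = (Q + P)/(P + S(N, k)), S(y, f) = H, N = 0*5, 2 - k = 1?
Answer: 6228012817/3844 ≈ 1.6202e+6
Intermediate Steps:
k = 1 (k = 2 - 1*1 = 2 - 1 = 1)
N = 0
S(y, f) = -3
h(P, Q) = (P + Q)/(2*(-3 + P)) (h(P, Q) = ((Q + P)/(P - 3))/2 = ((P + Q)/(-3 + P))/2 = (P + Q)/(2*(-3 + P)))
1620168 + G(h(-15/(-36), -25)) = 1620168 + ((-15/(-36) - 25)/(2*(-3 - 15/(-36))))² = 1620168 + ((-15*(-1/36) - 25)/(2*(-3 - 15*(-1/36))))² = 1620168 + ((5/12 - 25)/(2*(-3 + 5/12)))² = 1620168 + ((½)*(-295/12)/(-31/12))² = 1620168 + ((½)*(-12/31)*(-295/12))² = 1620168 + (295/62)² = 1620168 + 87025/3844 = 6228012817/3844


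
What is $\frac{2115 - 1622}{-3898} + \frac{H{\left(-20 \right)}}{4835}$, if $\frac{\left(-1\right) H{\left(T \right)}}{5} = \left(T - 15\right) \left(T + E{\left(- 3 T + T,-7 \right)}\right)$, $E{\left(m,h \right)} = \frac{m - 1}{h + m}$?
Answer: $- \frac{33485051}{41463026} \approx -0.80759$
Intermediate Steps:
$E{\left(m,h \right)} = \frac{-1 + m}{h + m}$
$H{\left(T \right)} = - 5 \left(-15 + T\right) \left(T + \frac{-1 - 2 T}{-7 - 2 T}\right)$ ($H{\left(T \right)} = - 5 \left(T - 15\right) \left(T + \frac{-1 + \left(- 3 T + T\right)}{-7 + \left(- 3 T + T\right)}\right) = - 5 \left(-15 + T\right) \left(T + \frac{-1 - 2 T}{-7 - 2 T}\right)$)
$\frac{2115 - 1622}{-3898} + \frac{H{\left(-20 \right)}}{4835} = \frac{2115 - 1622}{-3898} + \frac{5 \frac{1}{7 + 2 \left(-20\right)} \left(15 - 2 \left(-20\right)^{3} + 21 \left(-20\right)^{2} + 134 \left(-20\right)\right)}{4835} = \left(2115 - 1622\right) \left(- \frac{1}{3898}\right) + \frac{5 \left(15 - -16000 + 21 \cdot 400 - 2680\right)}{7 - 40} \cdot \frac{1}{4835} = 493 \left(- \frac{1}{3898}\right) + \frac{5 \left(15 + 16000 + 8400 - 2680\right)}{-33} \cdot \frac{1}{4835} = - \frac{493}{3898} + 5 \left(- \frac{1}{33}\right) 21735 \cdot \frac{1}{4835} = - \frac{493}{3898} - \frac{7245}{10637} = - \frac{33485051}{41463026}$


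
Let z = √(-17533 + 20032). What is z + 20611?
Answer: 20611 + 7*√51 ≈ 20661.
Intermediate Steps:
z = 7*√51 (z = √2499 = 7*√51 ≈ 49.990)
z + 20611 = 7*√51 + 20611 = 20611 + 7*√51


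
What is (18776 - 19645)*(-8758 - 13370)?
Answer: 19229232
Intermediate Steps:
(18776 - 19645)*(-8758 - 13370) = -869*(-22128) = 19229232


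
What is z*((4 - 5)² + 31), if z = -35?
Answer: -1120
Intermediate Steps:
z*((4 - 5)² + 31) = -35*((4 - 5)² + 31) = -35*((-1)² + 31) = -35*(1 + 31) = -35*32 = -1120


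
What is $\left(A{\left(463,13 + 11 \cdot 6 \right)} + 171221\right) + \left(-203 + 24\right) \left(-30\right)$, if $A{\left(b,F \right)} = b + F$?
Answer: $177133$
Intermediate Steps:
$A{\left(b,F \right)} = F + b$
$\left(A{\left(463,13 + 11 \cdot 6 \right)} + 171221\right) + \left(-203 + 24\right) \left(-30\right) = \left(\left(\left(13 + 11 \cdot 6\right) + 463\right) + 171221\right) + \left(-203 + 24\right) \left(-30\right) = \left(\left(\left(13 + 66\right) + 463\right) + 171221\right) - -5370 = \left(\left(79 + 463\right) + 171221\right) + 5370 = \left(542 + 171221\right) + 5370 = 171763 + 5370 = 177133$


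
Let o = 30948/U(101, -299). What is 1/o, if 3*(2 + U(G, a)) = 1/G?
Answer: -605/9377244 ≈ -6.4518e-5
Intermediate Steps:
U(G, a) = -2 + 1/(3*G)
o = -9377244/605 (o = 30948/(-2 + (⅓)/101) = 30948/(-2 + (⅓)*(1/101)) = 30948/(-2 + 1/303) = 30948/(-605/303) = 30948*(-303/605) = -9377244/605 ≈ -15500.)
1/o = 1/(-9377244/605) = -605/9377244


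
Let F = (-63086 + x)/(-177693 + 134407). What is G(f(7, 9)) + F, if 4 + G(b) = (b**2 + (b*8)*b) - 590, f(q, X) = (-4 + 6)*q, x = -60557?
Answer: 50768263/43286 ≈ 1172.9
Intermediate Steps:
f(q, X) = 2*q
G(b) = -594 + 9*b**2 (G(b) = -4 + ((b**2 + (b*8)*b) - 590) = -4 + ((b**2 + (8*b)*b) - 590) = -4 + ((b**2 + 8*b**2) - 590) = -4 + (9*b**2 - 590) = -4 + (-590 + 9*b**2) = -594 + 9*b**2)
F = 123643/43286 (F = (-63086 - 60557)/(-177693 + 134407) = -123643/(-43286) = -123643*(-1/43286) = 123643/43286 ≈ 2.8564)
G(f(7, 9)) + F = (-594 + 9*(2*7)**2) + 123643/43286 = (-594 + 9*14**2) + 123643/43286 = (-594 + 9*196) + 123643/43286 = (-594 + 1764) + 123643/43286 = 1170 + 123643/43286 = 50768263/43286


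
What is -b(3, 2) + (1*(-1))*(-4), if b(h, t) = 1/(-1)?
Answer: 5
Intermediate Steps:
b(h, t) = -1
-b(3, 2) + (1*(-1))*(-4) = -1*(-1) + (1*(-1))*(-4) = 1 - 1*(-4) = 1 + 4 = 5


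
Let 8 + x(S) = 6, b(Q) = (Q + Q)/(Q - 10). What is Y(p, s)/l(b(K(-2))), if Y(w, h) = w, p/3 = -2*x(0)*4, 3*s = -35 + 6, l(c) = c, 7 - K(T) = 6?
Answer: -216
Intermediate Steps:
K(T) = 1 (K(T) = 7 - 1*6 = 7 - 6 = 1)
b(Q) = 2*Q/(-10 + Q) (b(Q) = (2*Q)/(-10 + Q) = 2*Q/(-10 + Q))
x(S) = -2 (x(S) = -8 + 6 = -2)
s = -29/3 (s = (-35 + 6)/3 = (⅓)*(-29) = -29/3 ≈ -9.6667)
p = 48 (p = 3*(-2*(-2)*4) = 3*(4*4) = 3*16 = 48)
Y(p, s)/l(b(K(-2))) = 48/((2*1/(-10 + 1))) = 48/((2*1/(-9))) = 48/((2*1*(-⅑))) = 48/(-2/9) = 48*(-9/2) = -216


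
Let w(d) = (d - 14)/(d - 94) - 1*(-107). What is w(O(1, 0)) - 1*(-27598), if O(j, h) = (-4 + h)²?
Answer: 1080494/39 ≈ 27705.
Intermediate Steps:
w(d) = 107 + (-14 + d)/(-94 + d) (w(d) = (-14 + d)/(-94 + d) + 107 = 107 + (-14 + d)/(-94 + d))
w(O(1, 0)) - 1*(-27598) = 4*(-2518 + 27*(-4 + 0)²)/(-94 + (-4 + 0)²) - 1*(-27598) = 4*(-2518 + 27*(-4)²)/(-94 + (-4)²) + 27598 = 4*(-2518 + 27*16)/(-94 + 16) + 27598 = 4*(-2518 + 432)/(-78) + 27598 = 4*(-1/78)*(-2086) + 27598 = 4172/39 + 27598 = 1080494/39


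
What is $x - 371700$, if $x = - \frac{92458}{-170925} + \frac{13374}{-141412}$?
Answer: $- \frac{4492146353325127}{12085423050} \approx -3.717 \cdot 10^{5}$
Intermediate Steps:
$x = \frac{5394359873}{12085423050}$ ($x = \left(-92458\right) \left(- \frac{1}{170925}\right) + 13374 \left(- \frac{1}{141412}\right) = \frac{92458}{170925} - \frac{6687}{70706} = \frac{5394359873}{12085423050} \approx 0.44635$)
$x - 371700 = \frac{5394359873}{12085423050} - 371700 = - \frac{4492146353325127}{12085423050}$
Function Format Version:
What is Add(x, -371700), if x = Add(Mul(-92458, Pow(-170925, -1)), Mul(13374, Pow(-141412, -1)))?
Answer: Rational(-4492146353325127, 12085423050) ≈ -3.7170e+5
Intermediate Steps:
x = Rational(5394359873, 12085423050) (x = Add(Mul(-92458, Rational(-1, 170925)), Mul(13374, Rational(-1, 141412))) = Add(Rational(92458, 170925), Rational(-6687, 70706)) = Rational(5394359873, 12085423050) ≈ 0.44635)
Add(x, -371700) = Add(Rational(5394359873, 12085423050), -371700) = Rational(-4492146353325127, 12085423050)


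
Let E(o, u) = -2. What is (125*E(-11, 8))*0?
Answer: 0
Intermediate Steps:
(125*E(-11, 8))*0 = (125*(-2))*0 = -250*0 = 0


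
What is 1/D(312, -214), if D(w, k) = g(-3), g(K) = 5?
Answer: ⅕ ≈ 0.20000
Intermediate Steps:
D(w, k) = 5
1/D(312, -214) = 1/5 = ⅕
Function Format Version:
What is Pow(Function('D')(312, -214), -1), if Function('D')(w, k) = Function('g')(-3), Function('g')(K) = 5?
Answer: Rational(1, 5) ≈ 0.20000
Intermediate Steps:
Function('D')(w, k) = 5
Pow(Function('D')(312, -214), -1) = Pow(5, -1) = Rational(1, 5)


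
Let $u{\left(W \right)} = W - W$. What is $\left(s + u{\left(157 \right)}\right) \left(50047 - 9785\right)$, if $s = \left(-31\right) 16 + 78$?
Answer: $-16829516$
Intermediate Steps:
$u{\left(W \right)} = 0$
$s = -418$ ($s = -496 + 78 = -418$)
$\left(s + u{\left(157 \right)}\right) \left(50047 - 9785\right) = \left(-418 + 0\right) \left(50047 - 9785\right) = - 418 \left(50047 - 9785\right) = \left(-418\right) 40262 = -16829516$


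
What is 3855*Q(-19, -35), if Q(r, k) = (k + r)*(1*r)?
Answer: 3955230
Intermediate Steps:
Q(r, k) = r*(k + r) (Q(r, k) = (k + r)*r = r*(k + r))
3855*Q(-19, -35) = 3855*(-19*(-35 - 19)) = 3855*(-19*(-54)) = 3855*1026 = 3955230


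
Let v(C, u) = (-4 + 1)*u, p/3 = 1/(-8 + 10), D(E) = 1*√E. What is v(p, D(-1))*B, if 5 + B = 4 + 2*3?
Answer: -15*I ≈ -15.0*I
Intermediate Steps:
D(E) = √E
p = 3/2 (p = 3/(-8 + 10) = 3/2 ≈ 1.5000)
v(C, u) = -3*u
B = 5 (B = -5 + (4 + 2*3) = -5 + (4 + 6) = -5 + 10 = 5)
v(p, D(-1))*B = -3*I*5 = -15*I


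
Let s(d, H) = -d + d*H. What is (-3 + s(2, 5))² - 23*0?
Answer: 25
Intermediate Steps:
s(d, H) = -d + H*d
(-3 + s(2, 5))² - 23*0 = (-3 + 2*(-1 + 5))² - 23*0 = (-3 + 2*4)² + 0 = (-3 + 8)² + 0 = 5² + 0 = 25 + 0 = 25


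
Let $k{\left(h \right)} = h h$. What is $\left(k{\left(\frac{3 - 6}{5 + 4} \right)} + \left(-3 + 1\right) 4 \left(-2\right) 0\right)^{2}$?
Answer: $\frac{1}{81} \approx 0.012346$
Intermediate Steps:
$k{\left(h \right)} = h^{2}$
$\left(k{\left(\frac{3 - 6}{5 + 4} \right)} + \left(-3 + 1\right) 4 \left(-2\right) 0\right)^{2} = \left(\left(\frac{3 - 6}{5 + 4}\right)^{2} + \left(-3 + 1\right) 4 \left(-2\right) 0\right)^{2} = \left(\left(- \frac{3}{9}\right)^{2} + \left(-2\right) 4 \left(-2\right) 0\right)^{2} = \left(\left(\left(-3\right) \frac{1}{9}\right)^{2} + \left(-8\right) \left(-2\right) 0\right)^{2} = \left(\left(- \frac{1}{3}\right)^{2} + 16 \cdot 0\right)^{2} = \left(\frac{1}{9} + 0\right)^{2} = \left(\frac{1}{9}\right)^{2} = \frac{1}{81}$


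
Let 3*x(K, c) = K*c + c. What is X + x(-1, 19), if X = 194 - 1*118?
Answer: 76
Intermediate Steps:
x(K, c) = c/3 + K*c/3 (x(K, c) = (K*c + c)/3 = (c + K*c)/3 = c/3 + K*c/3)
X = 76 (X = 194 - 118 = 76)
X + x(-1, 19) = 76 + (⅓)*19*(1 - 1) = 76 + (⅓)*19*0 = 76 + 0 = 76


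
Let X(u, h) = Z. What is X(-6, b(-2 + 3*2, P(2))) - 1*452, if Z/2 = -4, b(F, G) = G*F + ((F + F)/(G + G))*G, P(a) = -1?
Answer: -460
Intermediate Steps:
b(F, G) = F + F*G (b(F, G) = F*G + ((2*F)/((2*G)))*G = F*G + ((2*F)*(1/(2*G)))*G = F*G + (F/G)*G = F*G + F = F + F*G)
Z = -8 (Z = 2*(-4) = -8)
X(u, h) = -8
X(-6, b(-2 + 3*2, P(2))) - 1*452 = -8 - 1*452 = -8 - 452 = -460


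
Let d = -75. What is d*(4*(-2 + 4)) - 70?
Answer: -670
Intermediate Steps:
d*(4*(-2 + 4)) - 70 = -300*(-2 + 4) - 70 = -300*2 - 70 = -75*8 - 70 = -600 - 70 = -670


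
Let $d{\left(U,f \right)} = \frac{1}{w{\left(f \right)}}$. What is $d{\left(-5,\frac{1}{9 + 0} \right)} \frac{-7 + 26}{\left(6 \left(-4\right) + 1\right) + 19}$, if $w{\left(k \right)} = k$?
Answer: $- \frac{171}{4} \approx -42.75$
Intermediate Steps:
$d{\left(U,f \right)} = \frac{1}{f}$
$d{\left(-5,\frac{1}{9 + 0} \right)} \frac{-7 + 26}{\left(6 \left(-4\right) + 1\right) + 19} = \frac{\left(-7 + 26\right) \frac{1}{\left(6 \left(-4\right) + 1\right) + 19}}{\frac{1}{9 + 0}} = \frac{19 \frac{1}{\left(-24 + 1\right) + 19}}{\frac{1}{9}} = \frac{1}{\frac{1}{9}} \frac{19}{-23 + 19} = 9 \frac{19}{-4} = 9 \cdot 19 \left(- \frac{1}{4}\right) = 9 \left(- \frac{19}{4}\right) = - \frac{171}{4}$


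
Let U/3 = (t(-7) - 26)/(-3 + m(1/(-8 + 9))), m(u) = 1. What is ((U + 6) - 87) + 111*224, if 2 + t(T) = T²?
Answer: 49503/2 ≈ 24752.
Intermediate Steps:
t(T) = -2 + T²
U = -63/2 (U = 3*(((-2 + (-7)²) - 26)/(-3 + 1)) = 3*(((-2 + 49) - 26)/(-2)) = 3*((47 - 26)*(-½)) = 3*(21*(-½)) = 3*(-21/2) = -63/2 ≈ -31.500)
((U + 6) - 87) + 111*224 = ((-63/2 + 6) - 87) + 111*224 = (-51/2 - 87) + 24864 = -225/2 + 24864 = 49503/2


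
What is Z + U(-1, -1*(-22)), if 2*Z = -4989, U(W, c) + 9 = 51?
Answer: -4905/2 ≈ -2452.5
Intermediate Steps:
U(W, c) = 42 (U(W, c) = -9 + 51 = 42)
Z = -4989/2 (Z = (1/2)*(-4989) = -4989/2 ≈ -2494.5)
Z + U(-1, -1*(-22)) = -4989/2 + 42 = -4905/2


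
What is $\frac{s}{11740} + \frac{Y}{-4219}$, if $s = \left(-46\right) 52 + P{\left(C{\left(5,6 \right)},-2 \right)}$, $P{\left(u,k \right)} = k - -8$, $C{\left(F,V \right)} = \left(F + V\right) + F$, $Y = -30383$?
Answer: $\frac{173314943}{24765530} \approx 6.9982$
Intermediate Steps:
$C{\left(F,V \right)} = V + 2 F$
$P{\left(u,k \right)} = 8 + k$ ($P{\left(u,k \right)} = k + 8 = 8 + k$)
$s = -2386$ ($s = \left(-46\right) 52 + \left(8 - 2\right) = -2392 + 6 = -2386$)
$\frac{s}{11740} + \frac{Y}{-4219} = - \frac{2386}{11740} - \frac{30383}{-4219} = \left(-2386\right) \frac{1}{11740} - - \frac{30383}{4219} = - \frac{1193}{5870} + \frac{30383}{4219} = \frac{173314943}{24765530}$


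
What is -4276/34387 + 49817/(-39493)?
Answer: -1881929247/1358045791 ≈ -1.3858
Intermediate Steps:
-4276/34387 + 49817/(-39493) = -4276*1/34387 + 49817*(-1/39493) = -4276/34387 - 49817/39493 = -1881929247/1358045791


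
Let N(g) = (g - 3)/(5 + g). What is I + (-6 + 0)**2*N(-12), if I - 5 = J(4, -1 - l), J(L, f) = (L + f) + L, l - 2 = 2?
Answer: 596/7 ≈ 85.143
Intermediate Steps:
l = 4 (l = 2 + 2 = 4)
N(g) = (-3 + g)/(5 + g)
J(L, f) = f + 2*L
I = 8 (I = 5 + ((-1 - 1*4) + 2*4) = 5 + ((-1 - 4) + 8) = 5 + (-5 + 8) = 5 + 3 = 8)
I + (-6 + 0)**2*N(-12) = 8 + (-6 + 0)**2*((-3 - 12)/(5 - 12)) = 8 + (-6)**2*(-15/(-7)) = 8 + 36*(-1/7*(-15)) = 8 + 36*(15/7) = 8 + 540/7 = 596/7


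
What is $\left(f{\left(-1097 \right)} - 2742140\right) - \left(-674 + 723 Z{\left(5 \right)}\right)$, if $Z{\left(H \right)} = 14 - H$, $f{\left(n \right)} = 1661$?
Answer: $-2746312$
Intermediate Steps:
$\left(f{\left(-1097 \right)} - 2742140\right) - \left(-674 + 723 Z{\left(5 \right)}\right) = \left(1661 - 2742140\right) + \left(- 723 \left(14 - 5\right) + 674\right) = -2740479 + \left(- 723 \left(14 - 5\right) + 674\right) = -2740479 + \left(\left(-723\right) 9 + 674\right) = -2740479 + \left(-6507 + 674\right) = -2740479 - 5833 = -2746312$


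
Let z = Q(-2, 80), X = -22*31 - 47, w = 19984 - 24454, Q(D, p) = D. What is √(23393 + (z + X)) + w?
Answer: -4470 + 3*√2518 ≈ -4319.5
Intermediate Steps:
w = -4470
X = -729 (X = -682 - 47 = -729)
z = -2
√(23393 + (z + X)) + w = √(23393 + (-2 - 729)) - 4470 = √(23393 - 731) - 4470 = √22662 - 4470 = 3*√2518 - 4470 = -4470 + 3*√2518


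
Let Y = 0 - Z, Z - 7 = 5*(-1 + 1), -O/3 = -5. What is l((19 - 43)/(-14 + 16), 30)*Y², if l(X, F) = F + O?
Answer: 2205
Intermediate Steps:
O = 15 (O = -3*(-5) = 15)
Z = 7 (Z = 7 + 5*(-1 + 1) = 7 + 5*0 = 7 + 0 = 7)
l(X, F) = 15 + F (l(X, F) = F + 15 = 15 + F)
Y = -7 (Y = 0 - 1*7 = 0 - 7 = -7)
l((19 - 43)/(-14 + 16), 30)*Y² = (15 + 30)*(-7)² = 45*49 = 2205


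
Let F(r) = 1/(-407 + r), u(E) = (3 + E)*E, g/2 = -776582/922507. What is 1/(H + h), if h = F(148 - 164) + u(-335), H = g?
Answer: 390220461/43399661761541 ≈ 8.9913e-6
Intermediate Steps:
g = -1553164/922507 (g = 2*(-776582/922507) = -1553164/922507 ≈ -1.6836)
H = -1553164/922507 ≈ -1.6836
u(E) = E*(3 + E)
h = 47046059/423 (h = 1/(-407 + (148 - 164)) - 335*(3 - 335) = 1/(-407 - 16) - 335*(-332) = 1/(-423) + 111220 = -1/423 + 111220 = 47046059/423 ≈ 1.1122e+5)
1/(H + h) = 1/(-1553164/922507 + 47046059/423) = 1/(43399661761541/390220461) = 390220461/43399661761541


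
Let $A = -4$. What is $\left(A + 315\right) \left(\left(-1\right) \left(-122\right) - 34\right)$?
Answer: $27368$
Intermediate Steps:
$\left(A + 315\right) \left(\left(-1\right) \left(-122\right) - 34\right) = \left(-4 + 315\right) \left(\left(-1\right) \left(-122\right) - 34\right) = 311 \left(122 - 34\right) = 311 \cdot 88 = 27368$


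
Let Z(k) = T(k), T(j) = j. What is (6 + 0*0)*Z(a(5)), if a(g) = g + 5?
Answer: 60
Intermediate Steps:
a(g) = 5 + g
Z(k) = k
(6 + 0*0)*Z(a(5)) = (6 + 0*0)*(5 + 5) = (6 + 0)*10 = 6*10 = 60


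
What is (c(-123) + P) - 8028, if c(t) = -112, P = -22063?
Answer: -30203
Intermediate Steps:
(c(-123) + P) - 8028 = (-112 - 22063) - 8028 = -22175 - 8028 = -30203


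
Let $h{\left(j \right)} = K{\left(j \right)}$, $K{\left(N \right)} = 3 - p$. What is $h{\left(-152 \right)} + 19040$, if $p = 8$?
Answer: $19035$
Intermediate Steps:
$K{\left(N \right)} = -5$ ($K{\left(N \right)} = 3 - 8 = -5$)
$h{\left(j \right)} = -5$
$h{\left(-152 \right)} + 19040 = -5 + 19040 = 19035$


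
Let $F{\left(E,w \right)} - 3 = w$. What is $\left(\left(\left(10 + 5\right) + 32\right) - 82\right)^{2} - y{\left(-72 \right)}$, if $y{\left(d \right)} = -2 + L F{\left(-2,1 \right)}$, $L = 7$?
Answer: $1199$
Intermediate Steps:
$F{\left(E,w \right)} = 3 + w$
$y{\left(d \right)} = 26$ ($y{\left(d \right)} = -2 + 7 \left(3 + 1\right) = -2 + 7 \cdot 4 = -2 + 28 = 26$)
$\left(\left(\left(10 + 5\right) + 32\right) - 82\right)^{2} - y{\left(-72 \right)} = \left(\left(\left(10 + 5\right) + 32\right) - 82\right)^{2} - 26 = \left(\left(15 + 32\right) - 82\right)^{2} - 26 = \left(47 - 82\right)^{2} - 26 = \left(-35\right)^{2} - 26 = 1225 - 26 = 1199$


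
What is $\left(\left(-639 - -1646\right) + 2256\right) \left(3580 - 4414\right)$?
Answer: $-2721342$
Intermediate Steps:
$\left(\left(-639 - -1646\right) + 2256\right) \left(3580 - 4414\right) = \left(\left(-639 + 1646\right) + 2256\right) \left(-834\right) = \left(1007 + 2256\right) \left(-834\right) = 3263 \left(-834\right) = -2721342$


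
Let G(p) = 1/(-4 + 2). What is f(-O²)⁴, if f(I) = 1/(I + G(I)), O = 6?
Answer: 16/28398241 ≈ 5.6342e-7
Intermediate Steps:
G(p) = -½ (G(p) = 1/(-2) = -½)
f(I) = 1/(-½ + I) (f(I) = 1/(I - ½) = 1/(-½ + I))
f(-O²)⁴ = (2/(-1 + 2*(-1*6²)))⁴ = (2/(-1 + 2*(-1*36)))⁴ = (2/(-1 + 2*(-36)))⁴ = (2/(-1 - 72))⁴ = (2/(-73))⁴ = (2*(-1/73))⁴ = (-2/73)⁴ = 16/28398241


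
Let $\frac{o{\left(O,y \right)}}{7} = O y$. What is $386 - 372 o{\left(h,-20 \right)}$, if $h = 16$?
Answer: $833666$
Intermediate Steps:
$o{\left(O,y \right)} = 7 O y$
$386 - 372 o{\left(h,-20 \right)} = 386 - 372 \cdot 7 \cdot 16 \left(-20\right) = 386 - -833280 = 386 + 833280 = 833666$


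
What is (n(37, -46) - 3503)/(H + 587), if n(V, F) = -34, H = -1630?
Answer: 3537/1043 ≈ 3.3912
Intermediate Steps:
(n(37, -46) - 3503)/(H + 587) = (-34 - 3503)/(-1630 + 587) = -3537/(-1043) = -3537*(-1/1043) = 3537/1043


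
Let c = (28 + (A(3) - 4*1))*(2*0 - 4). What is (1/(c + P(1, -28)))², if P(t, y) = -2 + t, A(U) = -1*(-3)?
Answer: 1/11881 ≈ 8.4168e-5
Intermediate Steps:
A(U) = 3
c = -108 (c = (28 + (3 - 4*1))*(2*0 - 4) = (28 + (3 - 4))*(0 - 4) = (28 - 1)*(-4) = 27*(-4) = -108)
(1/(c + P(1, -28)))² = (1/(-108 + (-2 + 1)))² = (1/(-108 - 1))² = (1/(-109))² = (-1/109)² = 1/11881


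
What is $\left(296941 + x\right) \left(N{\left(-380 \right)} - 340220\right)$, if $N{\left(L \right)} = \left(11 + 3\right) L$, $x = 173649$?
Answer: $-162607668600$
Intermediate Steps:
$N{\left(L \right)} = 14 L$
$\left(296941 + x\right) \left(N{\left(-380 \right)} - 340220\right) = \left(296941 + 173649\right) \left(14 \left(-380\right) - 340220\right) = 470590 \left(-5320 - 340220\right) = 470590 \left(-345540\right) = -162607668600$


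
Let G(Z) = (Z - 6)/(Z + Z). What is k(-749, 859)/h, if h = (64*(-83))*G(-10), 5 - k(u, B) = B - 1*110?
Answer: 465/2656 ≈ 0.17508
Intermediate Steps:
G(Z) = (-6 + Z)/(2*Z) (G(Z) = (-6 + Z)/((2*Z)) = (-6 + Z)*(1/(2*Z)) = (-6 + Z)/(2*Z))
k(u, B) = 115 - B (k(u, B) = 5 - (B - 1*110) = 5 - (B - 110) = 5 - (-110 + B) = 5 + (110 - B) = 115 - B)
h = -21248/5 (h = (64*(-83))*((½)*(-6 - 10)/(-10)) = -2656*(-1)*(-16)/10 = -5312*⅘ = -21248/5 ≈ -4249.6)
k(-749, 859)/h = (115 - 1*859)/(-21248/5) = (115 - 859)*(-5/21248) = -744*(-5/21248) = 465/2656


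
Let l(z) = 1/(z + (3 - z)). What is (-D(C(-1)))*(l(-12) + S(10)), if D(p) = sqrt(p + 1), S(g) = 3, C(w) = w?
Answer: 0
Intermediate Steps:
l(z) = 1/3
D(p) = sqrt(1 + p)
(-D(C(-1)))*(l(-12) + S(10)) = (-sqrt(1 - 1))*(1/3 + 3) = -sqrt(0)*(10/3) = -1*0*(10/3) = 0*(10/3) = 0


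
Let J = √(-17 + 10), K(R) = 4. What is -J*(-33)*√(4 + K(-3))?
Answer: 66*I*√14 ≈ 246.95*I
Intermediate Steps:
J = I*√7 (J = √(-7) = I*√7 ≈ 2.6458*I)
-J*(-33)*√(4 + K(-3)) = -(I*√7)*(-33)*√(4 + 4) = -(-33*I*√7)*√8 = -(-33*I*√7)*2*√2 = -(-66)*I*√14 = 66*I*√14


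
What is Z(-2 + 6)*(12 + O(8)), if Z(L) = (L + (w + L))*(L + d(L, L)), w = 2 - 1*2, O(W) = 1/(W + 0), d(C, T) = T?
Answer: 776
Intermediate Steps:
O(W) = 1/W
w = 0 (w = 2 - 2 = 0)
Z(L) = 4*L**2 (Z(L) = (L + (0 + L))*(L + L) = (L + L)*(2*L) = (2*L)*(2*L) = 4*L**2)
Z(-2 + 6)*(12 + O(8)) = (4*(-2 + 6)**2)*(12 + 1/8) = (4*4**2)*(12 + 1/8) = (4*16)*(97/8) = 64*(97/8) = 776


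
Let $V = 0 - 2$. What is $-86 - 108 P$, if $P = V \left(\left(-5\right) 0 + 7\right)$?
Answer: $1426$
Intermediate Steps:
$V = -2$
$P = -14$ ($P = - 2 \left(\left(-5\right) 0 + 7\right) = - 2 \left(0 + 7\right) = \left(-2\right) 7 = -14$)
$-86 - 108 P = -86 - -1512 = -86 + 1512 = 1426$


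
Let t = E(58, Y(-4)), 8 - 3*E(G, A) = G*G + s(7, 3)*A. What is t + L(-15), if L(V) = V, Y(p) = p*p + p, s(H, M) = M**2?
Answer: -3509/3 ≈ -1169.7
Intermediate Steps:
Y(p) = p + p**2 (Y(p) = p**2 + p = p + p**2)
E(G, A) = 8/3 - 3*A - G**2/3 (E(G, A) = 8/3 - (G*G + 3**2*A)/3 = 8/3 - (G**2 + 9*A)/3 = 8/3 + (-3*A - G**2/3) = 8/3 - 3*A - G**2/3)
t = -3464/3 (t = 8/3 - (-12)*(1 - 4) - 1/3*58**2 = 8/3 - (-12)*(-3) - 1/3*3364 = 8/3 - 3*12 - 3364/3 = 8/3 - 36 - 3364/3 = -3464/3 ≈ -1154.7)
t + L(-15) = -3464/3 - 15 = -3509/3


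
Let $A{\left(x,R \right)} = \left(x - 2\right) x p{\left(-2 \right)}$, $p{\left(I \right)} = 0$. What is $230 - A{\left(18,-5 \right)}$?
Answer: $230$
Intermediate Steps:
$A{\left(x,R \right)} = 0$ ($A{\left(x,R \right)} = \left(x - 2\right) x 0 = \left(-2 + x\right) x 0 = x \left(-2 + x\right) 0 = 0$)
$230 - A{\left(18,-5 \right)} = 230 - 0 = 230 + 0 = 230$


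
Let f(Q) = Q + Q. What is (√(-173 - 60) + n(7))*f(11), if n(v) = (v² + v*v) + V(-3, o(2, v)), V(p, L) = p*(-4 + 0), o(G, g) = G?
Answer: 2420 + 22*I*√233 ≈ 2420.0 + 335.82*I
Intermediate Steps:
f(Q) = 2*Q
V(p, L) = -4*p (V(p, L) = p*(-4) = -4*p)
n(v) = 12 + 2*v² (n(v) = (v² + v*v) - 4*(-3) = (v² + v²) + 12 = 2*v² + 12 = 12 + 2*v²)
(√(-173 - 60) + n(7))*f(11) = (√(-173 - 60) + (12 + 2*7²))*(2*11) = (√(-233) + (12 + 2*49))*22 = (I*√233 + (12 + 98))*22 = (I*√233 + 110)*22 = (110 + I*√233)*22 = 2420 + 22*I*√233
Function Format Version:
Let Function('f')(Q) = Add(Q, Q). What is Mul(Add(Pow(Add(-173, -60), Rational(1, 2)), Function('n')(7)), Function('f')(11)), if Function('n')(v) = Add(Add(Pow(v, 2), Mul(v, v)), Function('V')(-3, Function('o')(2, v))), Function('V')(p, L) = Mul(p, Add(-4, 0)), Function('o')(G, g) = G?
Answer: Add(2420, Mul(22, I, Pow(233, Rational(1, 2)))) ≈ Add(2420.0, Mul(335.82, I))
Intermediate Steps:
Function('f')(Q) = Mul(2, Q)
Function('V')(p, L) = Mul(-4, p) (Function('V')(p, L) = Mul(p, -4) = Mul(-4, p))
Function('n')(v) = Add(12, Mul(2, Pow(v, 2))) (Function('n')(v) = Add(Add(Pow(v, 2), Mul(v, v)), Mul(-4, -3)) = Add(Add(Pow(v, 2), Pow(v, 2)), 12) = Add(Mul(2, Pow(v, 2)), 12) = Add(12, Mul(2, Pow(v, 2))))
Mul(Add(Pow(Add(-173, -60), Rational(1, 2)), Function('n')(7)), Function('f')(11)) = Mul(Add(Pow(Add(-173, -60), Rational(1, 2)), Add(12, Mul(2, Pow(7, 2)))), Mul(2, 11)) = Mul(Add(Pow(-233, Rational(1, 2)), Add(12, Mul(2, 49))), 22) = Mul(Add(Mul(I, Pow(233, Rational(1, 2))), Add(12, 98)), 22) = Mul(Add(Mul(I, Pow(233, Rational(1, 2))), 110), 22) = Mul(Add(110, Mul(I, Pow(233, Rational(1, 2)))), 22) = Add(2420, Mul(22, I, Pow(233, Rational(1, 2))))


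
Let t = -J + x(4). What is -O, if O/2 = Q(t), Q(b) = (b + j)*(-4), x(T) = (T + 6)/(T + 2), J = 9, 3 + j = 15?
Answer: 112/3 ≈ 37.333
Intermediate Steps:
j = 12 (j = -3 + 15 = 12)
x(T) = (6 + T)/(2 + T)
t = -22/3 (t = -1*9 + (6 + 4)/(2 + 4) = -9 + 10/6 = -9 + (1/6)*10 = -9 + 5/3 = -22/3 ≈ -7.3333)
Q(b) = -48 - 4*b (Q(b) = (b + 12)*(-4) = (12 + b)*(-4) = -48 - 4*b)
O = -112/3 (O = 2*(-48 - 4*(-22/3)) = 2*(-48 + 88/3) = 2*(-56/3) = -112/3 ≈ -37.333)
-O = -1*(-112/3) = 112/3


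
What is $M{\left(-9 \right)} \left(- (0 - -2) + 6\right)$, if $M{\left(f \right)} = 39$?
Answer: $156$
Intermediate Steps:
$M{\left(-9 \right)} \left(- (0 - -2) + 6\right) = 39 \left(- (0 - -2) + 6\right) = 39 \left(- (0 + 2) + 6\right) = 39 \left(\left(-1\right) 2 + 6\right) = 39 \left(-2 + 6\right) = 39 \cdot 4 = 156$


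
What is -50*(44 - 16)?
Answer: -1400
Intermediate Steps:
-50*(44 - 16) = -50*28 = -1400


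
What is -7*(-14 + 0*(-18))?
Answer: 98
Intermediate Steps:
-7*(-14 + 0*(-18)) = -7*(-14 + 0) = -7*(-14) = 98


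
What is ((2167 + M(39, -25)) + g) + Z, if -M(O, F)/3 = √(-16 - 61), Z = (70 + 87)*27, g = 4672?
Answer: 11078 - 3*I*√77 ≈ 11078.0 - 26.325*I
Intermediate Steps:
Z = 4239 (Z = 157*27 = 4239)
M(O, F) = -3*I*√77 (M(O, F) = -3*√(-16 - 61) = -3*I*√77)
((2167 + M(39, -25)) + g) + Z = ((2167 - 3*I*√77) + 4672) + 4239 = (6839 - 3*I*√77) + 4239 = 11078 - 3*I*√77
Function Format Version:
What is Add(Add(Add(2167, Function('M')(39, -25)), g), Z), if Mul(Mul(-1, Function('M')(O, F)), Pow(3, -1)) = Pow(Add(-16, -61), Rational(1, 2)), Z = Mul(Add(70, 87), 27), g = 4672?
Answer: Add(11078, Mul(-3, I, Pow(77, Rational(1, 2)))) ≈ Add(11078., Mul(-26.325, I))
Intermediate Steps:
Z = 4239 (Z = Mul(157, 27) = 4239)
Function('M')(O, F) = Mul(-3, I, Pow(77, Rational(1, 2))) (Function('M')(O, F) = Mul(-3, Pow(Add(-16, -61), Rational(1, 2))) = Mul(-3, Pow(-77, Rational(1, 2))) = Mul(-3, Mul(I, Pow(77, Rational(1, 2)))) = Mul(-3, I, Pow(77, Rational(1, 2))))
Add(Add(Add(2167, Function('M')(39, -25)), g), Z) = Add(Add(Add(2167, Mul(-3, I, Pow(77, Rational(1, 2)))), 4672), 4239) = Add(Add(6839, Mul(-3, I, Pow(77, Rational(1, 2)))), 4239) = Add(11078, Mul(-3, I, Pow(77, Rational(1, 2))))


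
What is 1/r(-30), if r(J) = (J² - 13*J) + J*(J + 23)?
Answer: 1/1500 ≈ 0.00066667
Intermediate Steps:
r(J) = J² - 13*J + J*(23 + J) (r(J) = (J² - 13*J) + J*(23 + J) = J² - 13*J + J*(23 + J))
1/r(-30) = 1/(2*(-30)*(5 - 30)) = 1/(2*(-30)*(-25)) = 1/1500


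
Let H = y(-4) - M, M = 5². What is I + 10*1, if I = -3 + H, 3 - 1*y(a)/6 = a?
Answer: 24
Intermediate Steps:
y(a) = 18 - 6*a
M = 25
H = 17 (H = (18 - 6*(-4)) - 1*25 = (18 + 24) - 25 = 42 - 25 = 17)
I = 14 (I = -3 + 17 = 14)
I + 10*1 = 14 + 10*1 = 14 + 10 = 24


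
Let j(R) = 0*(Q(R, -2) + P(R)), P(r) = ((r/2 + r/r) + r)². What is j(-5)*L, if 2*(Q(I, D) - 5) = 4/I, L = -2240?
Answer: 0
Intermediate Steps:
Q(I, D) = 5 + 2/I (Q(I, D) = 5 + (4/I)/2 = 5 + 2/I)
P(r) = (1 + 3*r/2)² (P(r) = ((r*(½) + 1) + r)² = ((r/2 + 1) + r)² = ((1 + r/2) + r)² = (1 + 3*r/2)²)
j(R) = 0 (j(R) = 0*((5 + 2/R) + (2 + 3*R)²/4) = 0*(5 + 2/R + (2 + 3*R)²/4) = 0)
j(-5)*L = 0*(-2240) = 0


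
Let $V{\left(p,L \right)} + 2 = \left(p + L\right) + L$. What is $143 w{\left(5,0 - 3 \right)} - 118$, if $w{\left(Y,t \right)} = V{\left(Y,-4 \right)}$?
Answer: $-833$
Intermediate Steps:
$V{\left(p,L \right)} = -2 + p + 2 L$ ($V{\left(p,L \right)} = -2 + \left(\left(p + L\right) + L\right) = -2 + \left(\left(L + p\right) + L\right) = -2 + \left(p + 2 L\right) = -2 + p + 2 L$)
$w{\left(Y,t \right)} = -10 + Y$ ($w{\left(Y,t \right)} = -2 + Y + 2 \left(-4\right) = -2 + Y - 8 = -10 + Y$)
$143 w{\left(5,0 - 3 \right)} - 118 = 143 \left(-10 + 5\right) - 118 = 143 \left(-5\right) - 118 = -715 - 118 = -833$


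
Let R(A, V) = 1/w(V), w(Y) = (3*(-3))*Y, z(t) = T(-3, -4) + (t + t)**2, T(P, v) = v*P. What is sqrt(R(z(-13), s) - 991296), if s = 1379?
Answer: I*sqrt(16965802052003)/4137 ≈ 995.64*I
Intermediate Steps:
T(P, v) = P*v
z(t) = 12 + 4*t**2 (z(t) = -3*(-4) + (t + t)**2 = 12 + (2*t)**2 = 12 + 4*t**2)
w(Y) = -9*Y
R(A, V) = -1/(9*V) (R(A, V) = 1/(-9*V) = -1/(9*V))
sqrt(R(z(-13), s) - 991296) = sqrt(-1/9/1379 - 991296) = sqrt(-1/9*1/1379 - 991296) = sqrt(-1/12411 - 991296) = sqrt(-12302974657/12411) = I*sqrt(16965802052003)/4137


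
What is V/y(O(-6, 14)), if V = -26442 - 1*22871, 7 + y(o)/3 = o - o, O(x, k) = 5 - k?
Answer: 49313/21 ≈ 2348.2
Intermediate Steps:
y(o) = -21 (y(o) = -21 + 3*(o - o) = -21 + 3*0 = -21 + 0 = -21)
V = -49313 (V = -26442 - 22871 = -49313)
V/y(O(-6, 14)) = -49313/(-21) = -49313*(-1/21) = 49313/21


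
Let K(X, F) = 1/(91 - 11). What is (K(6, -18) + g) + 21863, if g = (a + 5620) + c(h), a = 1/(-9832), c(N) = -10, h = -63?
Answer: 2701146579/98320 ≈ 27473.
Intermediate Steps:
K(X, F) = 1/80
a = -1/9832 ≈ -0.00010171
g = 55157519/9832 (g = (-1/9832 + 5620) - 10 = 55255839/9832 - 10 = 55157519/9832 ≈ 5610.0)
(K(6, -18) + g) + 21863 = (1/80 + 55157519/9832) + 21863 = 551576419/98320 + 21863 = 2701146579/98320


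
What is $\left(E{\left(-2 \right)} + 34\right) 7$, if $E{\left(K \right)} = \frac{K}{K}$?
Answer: $245$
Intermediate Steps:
$E{\left(K \right)} = 1$
$\left(E{\left(-2 \right)} + 34\right) 7 = \left(1 + 34\right) 7 = 35 \cdot 7 = 245$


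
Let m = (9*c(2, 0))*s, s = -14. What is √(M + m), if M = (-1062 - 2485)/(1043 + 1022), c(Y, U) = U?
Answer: I*√7324555/2065 ≈ 1.3106*I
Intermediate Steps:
m = 0 (m = (9*0)*(-14) = 0*(-14) = 0)
M = -3547/2065 ≈ -1.7177
√(M + m) = √(-3547/2065 + 0) = √(-3547/2065) = I*√7324555/2065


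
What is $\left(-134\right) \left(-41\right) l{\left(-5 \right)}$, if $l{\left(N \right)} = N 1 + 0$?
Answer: $-27470$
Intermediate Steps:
$l{\left(N \right)} = N$ ($l{\left(N \right)} = N + 0 = N$)
$\left(-134\right) \left(-41\right) l{\left(-5 \right)} = \left(-134\right) \left(-41\right) \left(-5\right) = 5494 \left(-5\right) = -27470$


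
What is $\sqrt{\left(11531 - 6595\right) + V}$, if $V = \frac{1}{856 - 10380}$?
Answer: $\frac{\sqrt{111931912403}}{4762} \approx 70.257$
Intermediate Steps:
$V = - \frac{1}{9524}$ ($V = \frac{1}{-9524} = - \frac{1}{9524} \approx -0.000105$)
$\sqrt{\left(11531 - 6595\right) + V} = \sqrt{\left(11531 - 6595\right) - \frac{1}{9524}} = \sqrt{4936 - \frac{1}{9524}} = \sqrt{\frac{47010463}{9524}} = \frac{\sqrt{111931912403}}{4762}$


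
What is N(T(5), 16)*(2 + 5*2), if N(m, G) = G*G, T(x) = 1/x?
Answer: 3072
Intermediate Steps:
N(m, G) = G²
N(T(5), 16)*(2 + 5*2) = 16²*(2 + 5*2) = 256*(2 + 10) = 256*12 = 3072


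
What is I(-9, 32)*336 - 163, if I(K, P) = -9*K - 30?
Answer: 16973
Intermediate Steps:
I(K, P) = -30 - 9*K
I(-9, 32)*336 - 163 = (-30 - 9*(-9))*336 - 163 = (-30 + 81)*336 - 163 = 51*336 - 163 = 17136 - 163 = 16973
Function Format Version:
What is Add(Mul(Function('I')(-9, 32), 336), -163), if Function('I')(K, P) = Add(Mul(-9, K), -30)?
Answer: 16973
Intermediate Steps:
Function('I')(K, P) = Add(-30, Mul(-9, K))
Add(Mul(Function('I')(-9, 32), 336), -163) = Add(Mul(Add(-30, Mul(-9, -9)), 336), -163) = Add(Mul(Add(-30, 81), 336), -163) = Add(Mul(51, 336), -163) = Add(17136, -163) = 16973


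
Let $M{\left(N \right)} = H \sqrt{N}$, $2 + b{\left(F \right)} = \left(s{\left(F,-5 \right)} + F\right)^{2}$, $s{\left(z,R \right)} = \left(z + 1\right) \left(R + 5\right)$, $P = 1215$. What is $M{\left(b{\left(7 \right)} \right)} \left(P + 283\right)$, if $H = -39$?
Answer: $- 58422 \sqrt{47} \approx -4.0052 \cdot 10^{5}$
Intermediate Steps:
$s{\left(z,R \right)} = \left(1 + z\right) \left(5 + R\right)$
$b{\left(F \right)} = -2 + F^{2}$ ($b{\left(F \right)} = -2 + \left(\left(5 - 5 + 5 F - 5 F\right) + F\right)^{2} = -2 + \left(0 + F\right)^{2} = -2 + F^{2}$)
$M{\left(N \right)} = - 39 \sqrt{N}$
$M{\left(b{\left(7 \right)} \right)} \left(P + 283\right) = - 39 \sqrt{-2 + 7^{2}} \left(1215 + 283\right) = - 39 \sqrt{-2 + 49} \cdot 1498 = - 39 \sqrt{47} \cdot 1498 = - 58422 \sqrt{47}$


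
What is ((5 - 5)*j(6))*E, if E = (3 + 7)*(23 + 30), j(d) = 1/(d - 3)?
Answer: 0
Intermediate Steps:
j(d) = 1/(-3 + d)
E = 530 (E = 10*53 = 530)
((5 - 5)*j(6))*E = ((5 - 5)/(-3 + 6))*530 = (0/3)*530 = (0*(⅓))*530 = 0*530 = 0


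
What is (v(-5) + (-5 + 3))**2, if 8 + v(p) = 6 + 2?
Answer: 4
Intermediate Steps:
v(p) = 0 (v(p) = -8 + (6 + 2) = -8 + 8 = 0)
(v(-5) + (-5 + 3))**2 = (0 + (-5 + 3))**2 = (0 - 2)**2 = (-2)**2 = 4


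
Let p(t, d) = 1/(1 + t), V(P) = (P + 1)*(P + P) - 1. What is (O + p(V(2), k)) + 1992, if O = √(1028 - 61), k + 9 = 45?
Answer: 23905/12 + √967 ≈ 2023.2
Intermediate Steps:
k = 36 (k = -9 + 45 = 36)
V(P) = -1 + 2*P*(1 + P) (V(P) = (1 + P)*(2*P) - 1 = 2*P*(1 + P) - 1 = -1 + 2*P*(1 + P))
O = √967 ≈ 31.097
(O + p(V(2), k)) + 1992 = (√967 + 1/(1 + (-1 + 2*2 + 2*2²))) + 1992 = (√967 + 1/(1 + (-1 + 4 + 2*4))) + 1992 = (√967 + 1/(1 + (-1 + 4 + 8))) + 1992 = (√967 + 1/(1 + 11)) + 1992 = (√967 + 1/12) + 1992 = (1/12 + √967) + 1992 = 23905/12 + √967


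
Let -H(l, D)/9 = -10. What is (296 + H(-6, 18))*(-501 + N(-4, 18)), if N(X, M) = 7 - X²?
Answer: -196860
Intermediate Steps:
H(l, D) = 90 (H(l, D) = -9*(-10) = 90)
(296 + H(-6, 18))*(-501 + N(-4, 18)) = (296 + 90)*(-501 + (7 - 1*(-4)²)) = 386*(-501 + (7 - 1*16)) = 386*(-501 + (7 - 16)) = 386*(-501 - 9) = 386*(-510) = -196860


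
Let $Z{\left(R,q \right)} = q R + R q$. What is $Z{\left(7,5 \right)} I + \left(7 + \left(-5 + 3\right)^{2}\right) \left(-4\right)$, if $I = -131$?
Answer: $-9214$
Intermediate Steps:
$Z{\left(R,q \right)} = 2 R q$ ($Z{\left(R,q \right)} = R q + R q = 2 R q$)
$Z{\left(7,5 \right)} I + \left(7 + \left(-5 + 3\right)^{2}\right) \left(-4\right) = 2 \cdot 7 \cdot 5 \left(-131\right) + \left(7 + \left(-5 + 3\right)^{2}\right) \left(-4\right) = 70 \left(-131\right) + \left(7 + \left(-2\right)^{2}\right) \left(-4\right) = -9170 + \left(7 + 4\right) \left(-4\right) = -9170 + 11 \left(-4\right) = -9170 - 44 = -9214$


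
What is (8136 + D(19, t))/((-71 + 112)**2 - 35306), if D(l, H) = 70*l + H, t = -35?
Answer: -9431/33625 ≈ -0.28048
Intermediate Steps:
D(l, H) = H + 70*l
(8136 + D(19, t))/((-71 + 112)**2 - 35306) = (8136 + (-35 + 70*19))/((-71 + 112)**2 - 35306) = (8136 + (-35 + 1330))/(41**2 - 35306) = (8136 + 1295)/(1681 - 35306) = 9431/(-33625) = 9431*(-1/33625) = -9431/33625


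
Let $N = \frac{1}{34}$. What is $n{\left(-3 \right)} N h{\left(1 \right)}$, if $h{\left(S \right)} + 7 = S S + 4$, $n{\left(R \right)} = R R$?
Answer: $- \frac{9}{17} \approx -0.52941$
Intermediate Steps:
$n{\left(R \right)} = R^{2}$
$h{\left(S \right)} = -3 + S^{2}$ ($h{\left(S \right)} = -7 + \left(S S + 4\right) = -7 + \left(S^{2} + 4\right) = -7 + \left(4 + S^{2}\right) = -3 + S^{2}$)
$N = \frac{1}{34} \approx 0.029412$
$n{\left(-3 \right)} N h{\left(1 \right)} = \left(-3\right)^{2} \cdot \frac{1}{34} \left(-3 + 1^{2}\right) = 9 \cdot \frac{1}{34} \left(-3 + 1\right) = \frac{9}{34} \left(-2\right) = - \frac{9}{17}$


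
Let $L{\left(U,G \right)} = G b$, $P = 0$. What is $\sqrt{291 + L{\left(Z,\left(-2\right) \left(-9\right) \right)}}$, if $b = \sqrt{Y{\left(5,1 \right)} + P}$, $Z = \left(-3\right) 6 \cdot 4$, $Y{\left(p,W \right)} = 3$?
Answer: $\sqrt{291 + 18 \sqrt{3}} \approx 17.949$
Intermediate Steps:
$Z = -72$ ($Z = \left(-18\right) 4 = -72$)
$b = \sqrt{3}$ ($b = \sqrt{3 + 0} = \sqrt{3} \approx 1.732$)
$L{\left(U,G \right)} = G \sqrt{3}$
$\sqrt{291 + L{\left(Z,\left(-2\right) \left(-9\right) \right)}} = \sqrt{291 + \left(-2\right) \left(-9\right) \sqrt{3}} = \sqrt{291 + 18 \sqrt{3}}$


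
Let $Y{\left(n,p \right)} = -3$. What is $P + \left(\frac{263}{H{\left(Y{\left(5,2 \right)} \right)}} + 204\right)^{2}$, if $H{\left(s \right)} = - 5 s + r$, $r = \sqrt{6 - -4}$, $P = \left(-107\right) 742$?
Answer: $- \frac{276795587}{9245} - \frac{5029086 \sqrt{10}}{9245} \approx -31660.0$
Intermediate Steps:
$P = -79394$
$r = \sqrt{10}$ ($r = \sqrt{6 + \left(-1 + 5\right)} = \sqrt{6 + 4} = \sqrt{10} \approx 3.1623$)
$H{\left(s \right)} = \sqrt{10} - 5 s$ ($H{\left(s \right)} = - 5 s + \sqrt{10} = \sqrt{10} - 5 s$)
$P + \left(\frac{263}{H{\left(Y{\left(5,2 \right)} \right)}} + 204\right)^{2} = -79394 + \left(\frac{263}{\sqrt{10} - -15} + 204\right)^{2} = -79394 + \left(\frac{263}{\sqrt{10} + 15} + 204\right)^{2} = -79394 + \left(\frac{263}{15 + \sqrt{10}} + 204\right)^{2} = -79394 + \left(204 + \frac{263}{15 + \sqrt{10}}\right)^{2}$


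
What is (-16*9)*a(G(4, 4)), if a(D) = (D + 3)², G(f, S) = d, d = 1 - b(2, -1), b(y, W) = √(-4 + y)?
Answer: -2016 + 1152*I*√2 ≈ -2016.0 + 1629.2*I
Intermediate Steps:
d = 1 - I*√2 (d = 1 - √(-4 + 2) = 1 - √(-2) = 1 - I*√2 ≈ 1.0 - 1.4142*I)
G(f, S) = 1 - I*√2
a(D) = (3 + D)²
(-16*9)*a(G(4, 4)) = (-16*9)*(3 + (1 - I*√2))² = -144*(4 - I*√2)²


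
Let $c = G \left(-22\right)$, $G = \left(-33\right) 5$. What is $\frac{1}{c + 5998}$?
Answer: $\frac{1}{9628} \approx 0.00010386$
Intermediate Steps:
$G = -165$
$c = 3630$ ($c = \left(-165\right) \left(-22\right) = 3630$)
$\frac{1}{c + 5998} = \frac{1}{3630 + 5998} = \frac{1}{9628}$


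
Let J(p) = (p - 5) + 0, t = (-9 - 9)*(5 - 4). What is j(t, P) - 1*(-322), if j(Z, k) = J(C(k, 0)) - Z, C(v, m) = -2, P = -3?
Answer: 333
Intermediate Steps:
t = -18 (t = -18*1 = -18)
J(p) = -5 + p (J(p) = (-5 + p) + 0 = -5 + p)
j(Z, k) = -7 - Z (j(Z, k) = (-5 - 2) - Z = -7 - Z)
j(t, P) - 1*(-322) = (-7 - 1*(-18)) - 1*(-322) = (-7 + 18) + 322 = 11 + 322 = 333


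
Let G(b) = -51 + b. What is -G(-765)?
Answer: 816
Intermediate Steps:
-G(-765) = -(-51 - 765) = -1*(-816) = 816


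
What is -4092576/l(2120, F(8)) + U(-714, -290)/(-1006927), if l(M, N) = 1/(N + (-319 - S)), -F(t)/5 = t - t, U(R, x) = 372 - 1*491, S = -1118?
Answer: -193683487875737/59231 ≈ -3.2700e+9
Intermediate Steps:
U(R, x) = -119 (U(R, x) = 372 - 491 = -119)
F(t) = 0 (F(t) = -5*(t - t) = -5*0 = 0)
l(M, N) = 1/(799 + N) (l(M, N) = 1/(N + (-319 - 1*(-1118))) = 1/(N + (-319 + 1118)) = 1/(N + 799) = 1/(799 + N))
-4092576/l(2120, F(8)) + U(-714, -290)/(-1006927) = -4092576/(1/(799 + 0)) - 119/(-1006927) = -4092576/(1/799) - 119*(-1/1006927) = -4092576/1/799 + 7/59231 = -4092576*799 + 7/59231 = -3269968224 + 7/59231 = -193683487875737/59231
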